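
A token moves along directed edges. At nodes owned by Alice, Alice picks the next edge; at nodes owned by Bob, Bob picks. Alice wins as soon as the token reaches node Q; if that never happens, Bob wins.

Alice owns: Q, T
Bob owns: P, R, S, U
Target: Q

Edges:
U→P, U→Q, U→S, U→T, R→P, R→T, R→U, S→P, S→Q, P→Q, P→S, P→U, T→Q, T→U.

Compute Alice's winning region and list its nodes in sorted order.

A0 = {Q}
A1: add {T} — T (Alice) has T→Q.
A2 = A1; e.g. P (Bob) can still go to S. Fixed point.
Alice's winning region = {Q, T}.

Q, T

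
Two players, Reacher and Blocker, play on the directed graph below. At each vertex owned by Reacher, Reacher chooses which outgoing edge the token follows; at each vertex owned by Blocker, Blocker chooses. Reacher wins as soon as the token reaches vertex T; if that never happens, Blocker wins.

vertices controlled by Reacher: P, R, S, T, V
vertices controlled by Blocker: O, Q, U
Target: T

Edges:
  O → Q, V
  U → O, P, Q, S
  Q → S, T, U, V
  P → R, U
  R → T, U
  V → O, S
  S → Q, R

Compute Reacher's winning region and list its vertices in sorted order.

P, R, S, T, V

A0 = {T}
A1: add {R} — R (Reacher) has R→T.
A2: add {P, S} — P (Reacher) has P→R; S (Reacher) has S→R.
A3: add {V} — V (Reacher) has V→S.
A4 = A3; e.g. O (Blocker) can still go to Q. Fixed point.
Reacher's winning region = {P, R, S, T, V}.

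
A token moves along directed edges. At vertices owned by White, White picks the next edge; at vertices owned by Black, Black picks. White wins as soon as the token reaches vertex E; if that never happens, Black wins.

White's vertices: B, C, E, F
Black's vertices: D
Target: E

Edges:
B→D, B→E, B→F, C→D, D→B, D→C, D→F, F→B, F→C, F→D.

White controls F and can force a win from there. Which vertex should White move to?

A0 = {E}
A1: add {B} — B (White) has B→E.
A2: add {F} — F (White) has F→B.
A3 = A2; e.g. C (White) has no edge into A2. Fixed point.
From F, successor B is in the attractor (rank 1); the other successors C, D are not.

B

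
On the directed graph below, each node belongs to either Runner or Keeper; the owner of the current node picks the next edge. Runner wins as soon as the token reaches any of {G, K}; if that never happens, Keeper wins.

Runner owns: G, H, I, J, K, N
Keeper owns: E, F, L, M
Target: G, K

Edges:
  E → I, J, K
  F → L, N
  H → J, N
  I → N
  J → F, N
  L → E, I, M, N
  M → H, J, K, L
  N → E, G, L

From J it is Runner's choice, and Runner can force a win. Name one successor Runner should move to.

A0 = {G, K}
A1: add {N} — N (Runner) has N→G.
A2: add {H, I, J} — H (Runner) has H→N; I (Runner) has I→N; J (Runner) has J→N.
A3: add {E} — E (Keeper): all of {I, J, K} already in.
A4 = A3; e.g. F (Keeper) can still go to L. Fixed point.
From J, successor N is in the attractor (rank 1); the other successor F is not.

N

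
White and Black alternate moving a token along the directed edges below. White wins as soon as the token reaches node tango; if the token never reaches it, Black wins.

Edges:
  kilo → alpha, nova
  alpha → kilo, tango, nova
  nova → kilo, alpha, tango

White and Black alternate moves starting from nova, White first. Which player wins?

Track states (vertex, player-to-move).
A0 = {(tango,White), (tango,Black)}
A1: add {(alpha,White), (nova,White)}.
(nova,White) ∈ A1 ⇒ White forces the target.

White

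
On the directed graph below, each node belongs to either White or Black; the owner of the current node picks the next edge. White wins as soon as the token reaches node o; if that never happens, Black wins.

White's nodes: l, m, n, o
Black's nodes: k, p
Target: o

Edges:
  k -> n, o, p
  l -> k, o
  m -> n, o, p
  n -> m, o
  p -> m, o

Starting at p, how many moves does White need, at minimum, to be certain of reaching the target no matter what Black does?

2

A0 = {o}
A1: add {l, m, n} — l (White) has l→o; m (White) has m→o; n (White) has n→o.
A2: add {p} — p (Black): all of {m, o} already in.
p enters the attractor at level 2, so White can force the target in 2 moves from there.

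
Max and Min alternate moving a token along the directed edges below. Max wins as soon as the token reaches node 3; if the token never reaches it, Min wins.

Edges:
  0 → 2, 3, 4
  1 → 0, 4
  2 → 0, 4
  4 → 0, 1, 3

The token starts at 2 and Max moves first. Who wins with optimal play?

Min

Track states (vertex, player-to-move).
A0 = {(3,Max), (3,Min)}
A1: add {(0,Max), (4,Max)}.
A2: add {(1,Min), (2,Min)}.
A3 = A2; e.g. (0,Min) stays out. (2,Max) never enters ⇒ Min avoids the target.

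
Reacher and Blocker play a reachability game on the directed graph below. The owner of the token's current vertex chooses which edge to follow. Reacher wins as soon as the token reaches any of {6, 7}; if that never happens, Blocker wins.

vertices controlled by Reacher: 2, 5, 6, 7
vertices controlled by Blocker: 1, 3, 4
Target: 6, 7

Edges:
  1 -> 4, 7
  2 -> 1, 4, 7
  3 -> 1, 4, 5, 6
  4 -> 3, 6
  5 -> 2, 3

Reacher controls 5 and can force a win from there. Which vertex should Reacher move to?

2

A0 = {6, 7}
A1: add {2} — 2 (Reacher) has 2→7.
A2: add {5} — 5 (Reacher) has 5→2.
A3 = A2; e.g. 1 (Blocker) can still go to 4. Fixed point.
From 5, successor 2 is in the attractor (rank 1); the other successor 3 is not.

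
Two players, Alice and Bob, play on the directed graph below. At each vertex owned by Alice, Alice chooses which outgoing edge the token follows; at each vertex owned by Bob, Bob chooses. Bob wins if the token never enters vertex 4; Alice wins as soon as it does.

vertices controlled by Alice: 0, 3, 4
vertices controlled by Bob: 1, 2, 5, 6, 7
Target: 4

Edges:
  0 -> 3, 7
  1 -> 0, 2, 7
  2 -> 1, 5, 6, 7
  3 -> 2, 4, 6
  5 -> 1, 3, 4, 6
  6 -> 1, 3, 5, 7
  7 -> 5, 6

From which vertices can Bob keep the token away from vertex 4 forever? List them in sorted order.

1, 2, 5, 6, 7

A0 = {4}
A1: add {3} — 3 (Alice) has 3→4.
A2: add {0} — 0 (Alice) has 0→3.
A3 = A2; e.g. 1 (Bob) can still go to 2. Fixed point.
Alice's attractor = {0, 3, 4}; Bob avoids the target exactly from the complement.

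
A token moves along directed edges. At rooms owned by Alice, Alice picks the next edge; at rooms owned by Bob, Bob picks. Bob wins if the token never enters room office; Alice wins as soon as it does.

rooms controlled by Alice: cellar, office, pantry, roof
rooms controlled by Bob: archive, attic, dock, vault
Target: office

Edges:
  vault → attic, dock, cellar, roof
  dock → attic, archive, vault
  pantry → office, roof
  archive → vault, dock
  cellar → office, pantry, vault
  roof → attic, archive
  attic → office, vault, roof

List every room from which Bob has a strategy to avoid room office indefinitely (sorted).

archive, attic, dock, roof, vault

A0 = {office}
A1: add {cellar, pantry} — pantry (Alice) has pantry→office; cellar (Alice) has cellar→office.
A2 = A1; e.g. attic (Bob) can still go to vault. Fixed point.
Alice's attractor = {cellar, office, pantry}; Bob avoids the target exactly from the complement.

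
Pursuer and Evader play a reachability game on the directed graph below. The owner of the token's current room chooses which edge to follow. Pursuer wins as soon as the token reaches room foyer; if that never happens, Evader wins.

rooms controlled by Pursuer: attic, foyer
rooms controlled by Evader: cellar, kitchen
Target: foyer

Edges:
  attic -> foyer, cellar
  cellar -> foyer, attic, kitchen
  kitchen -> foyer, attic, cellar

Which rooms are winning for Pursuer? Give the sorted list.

A0 = {foyer}
A1: add {attic} — attic (Pursuer) has attic→foyer.
A2 = A1; e.g. cellar (Evader) can still go to kitchen. Fixed point.
Pursuer's winning region = {attic, foyer}.

attic, foyer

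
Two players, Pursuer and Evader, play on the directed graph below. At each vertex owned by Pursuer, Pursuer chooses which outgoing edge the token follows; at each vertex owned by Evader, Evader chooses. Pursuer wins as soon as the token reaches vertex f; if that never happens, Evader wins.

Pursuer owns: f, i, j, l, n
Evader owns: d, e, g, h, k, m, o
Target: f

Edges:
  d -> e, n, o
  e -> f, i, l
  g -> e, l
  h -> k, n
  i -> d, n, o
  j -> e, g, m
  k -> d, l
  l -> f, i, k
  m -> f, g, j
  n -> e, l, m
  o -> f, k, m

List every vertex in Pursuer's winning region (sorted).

A0 = {f}
A1: add {l} — l (Pursuer) has l→f.
A2: add {n} — n (Pursuer) has n→l.
A3: add {i} — i (Pursuer) has i→n.
A4: add {e} — e (Evader): all of {f, i, l} already in.
A5: add {g, j} — g (Evader): all of {e, l} already in; j (Pursuer) has j→e.
A6: add {m} — m (Evader): all of {f, g, j} already in.
A7 = A6; e.g. d (Evader) can still go to o. Fixed point.
Pursuer's winning region = {e, f, g, i, j, l, m, n}.

e, f, g, i, j, l, m, n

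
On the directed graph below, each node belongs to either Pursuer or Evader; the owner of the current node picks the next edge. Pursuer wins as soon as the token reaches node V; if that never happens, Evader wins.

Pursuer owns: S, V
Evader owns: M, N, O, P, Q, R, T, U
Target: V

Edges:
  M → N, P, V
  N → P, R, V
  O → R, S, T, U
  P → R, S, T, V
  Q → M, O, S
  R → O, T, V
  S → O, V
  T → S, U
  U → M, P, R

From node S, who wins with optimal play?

A0 = {V}
A1: add {S} — S (Pursuer) has S→V.
A2 = A1; e.g. M (Evader) can still go to N. Fixed point.
S ∈ A1, so Pursuer can force the target.

Pursuer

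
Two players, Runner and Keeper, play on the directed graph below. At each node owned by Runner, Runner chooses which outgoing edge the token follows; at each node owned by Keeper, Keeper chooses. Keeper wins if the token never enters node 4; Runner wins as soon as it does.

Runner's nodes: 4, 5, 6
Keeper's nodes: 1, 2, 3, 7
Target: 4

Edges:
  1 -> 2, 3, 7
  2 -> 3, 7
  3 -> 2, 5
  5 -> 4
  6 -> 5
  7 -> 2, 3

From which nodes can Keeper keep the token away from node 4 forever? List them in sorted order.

1, 2, 3, 7

A0 = {4}
A1: add {5} — 5 (Runner) has 5→4.
A2: add {6} — 6 (Runner) has 6→5.
A3 = A2; e.g. 1 (Keeper) can still go to 2. Fixed point.
Runner's attractor = {4, 5, 6}; Keeper avoids the target exactly from the complement.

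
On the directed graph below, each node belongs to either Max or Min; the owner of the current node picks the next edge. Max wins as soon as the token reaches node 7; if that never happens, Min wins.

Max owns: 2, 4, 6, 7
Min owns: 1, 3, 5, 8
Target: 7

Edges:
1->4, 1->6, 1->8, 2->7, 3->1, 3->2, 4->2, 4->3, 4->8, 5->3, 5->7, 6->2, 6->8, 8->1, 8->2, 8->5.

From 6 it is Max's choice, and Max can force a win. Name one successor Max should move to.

2

A0 = {7}
A1: add {2} — 2 (Max) has 2→7.
A2: add {4, 6} — 4 (Max) has 4→2; 6 (Max) has 6→2.
A3 = A2; e.g. 1 (Min) can still go to 8. Fixed point.
From 6, successor 2 is in the attractor (rank 1); the other successor 8 is not.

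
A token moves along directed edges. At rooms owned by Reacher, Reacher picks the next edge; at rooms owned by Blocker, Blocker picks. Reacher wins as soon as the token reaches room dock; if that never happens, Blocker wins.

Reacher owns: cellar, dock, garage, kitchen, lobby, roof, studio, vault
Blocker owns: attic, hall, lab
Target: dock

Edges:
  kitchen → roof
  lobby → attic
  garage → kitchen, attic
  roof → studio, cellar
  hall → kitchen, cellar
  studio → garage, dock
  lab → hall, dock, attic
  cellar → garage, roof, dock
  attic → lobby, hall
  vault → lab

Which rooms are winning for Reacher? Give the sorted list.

cellar, dock, garage, hall, kitchen, roof, studio

A0 = {dock}
A1: add {cellar, studio} — studio (Reacher) has studio→dock; cellar (Reacher) has cellar→dock.
A2: add {roof} — roof (Reacher) has roof→studio.
A3: add {kitchen} — kitchen (Reacher) has kitchen→roof.
A4: add {garage, hall} — garage (Reacher) has garage→kitchen; hall (Blocker): all of {kitchen, cellar} already in.
A5 = A4; e.g. lobby (Reacher) has no edge into A4. Fixed point.
Reacher's winning region = {cellar, dock, garage, hall, kitchen, roof, studio}.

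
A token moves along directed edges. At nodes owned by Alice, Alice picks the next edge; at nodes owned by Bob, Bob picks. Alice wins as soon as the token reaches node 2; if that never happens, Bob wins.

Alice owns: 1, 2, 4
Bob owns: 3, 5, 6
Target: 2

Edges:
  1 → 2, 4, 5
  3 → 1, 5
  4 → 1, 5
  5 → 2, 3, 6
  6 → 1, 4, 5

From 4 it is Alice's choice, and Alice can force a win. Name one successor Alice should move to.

A0 = {2}
A1: add {1} — 1 (Alice) has 1→2.
A2: add {4} — 4 (Alice) has 4→1.
A3 = A2; e.g. 3 (Bob) can still go to 5. Fixed point.
From 4, successor 1 is in the attractor (rank 1); the other successor 5 is not.

1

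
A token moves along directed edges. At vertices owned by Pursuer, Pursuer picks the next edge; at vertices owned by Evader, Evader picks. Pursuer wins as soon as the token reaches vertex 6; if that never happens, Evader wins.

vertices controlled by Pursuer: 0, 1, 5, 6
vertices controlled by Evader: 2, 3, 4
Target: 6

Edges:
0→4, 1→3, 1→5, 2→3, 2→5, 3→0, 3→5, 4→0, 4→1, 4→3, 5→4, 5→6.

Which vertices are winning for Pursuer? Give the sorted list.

A0 = {6}
A1: add {5} — 5 (Pursuer) has 5→6.
A2: add {1} — 1 (Pursuer) has 1→5.
A3 = A2; e.g. 0 (Pursuer) has no edge into A2. Fixed point.
Pursuer's winning region = {1, 5, 6}.

1, 5, 6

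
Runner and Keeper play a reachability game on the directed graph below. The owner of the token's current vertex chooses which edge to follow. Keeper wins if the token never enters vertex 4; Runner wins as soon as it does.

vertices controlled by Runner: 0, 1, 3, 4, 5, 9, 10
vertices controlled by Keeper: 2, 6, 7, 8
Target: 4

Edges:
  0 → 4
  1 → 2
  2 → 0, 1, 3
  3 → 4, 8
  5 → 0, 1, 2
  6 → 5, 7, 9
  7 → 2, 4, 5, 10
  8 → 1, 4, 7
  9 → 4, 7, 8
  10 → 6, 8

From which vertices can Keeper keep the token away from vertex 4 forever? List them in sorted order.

1, 2, 6, 7, 8, 10

A0 = {4}
A1: add {0, 3, 9} — 0 (Runner) has 0→4; 3 (Runner) has 3→4; 9 (Runner) has 9→4.
A2: add {5} — 5 (Runner) has 5→0.
A3 = A2; e.g. 1 (Runner) has no edge into A2. Fixed point.
Runner's attractor = {0, 3, 4, 5, 9}; Keeper avoids the target exactly from the complement.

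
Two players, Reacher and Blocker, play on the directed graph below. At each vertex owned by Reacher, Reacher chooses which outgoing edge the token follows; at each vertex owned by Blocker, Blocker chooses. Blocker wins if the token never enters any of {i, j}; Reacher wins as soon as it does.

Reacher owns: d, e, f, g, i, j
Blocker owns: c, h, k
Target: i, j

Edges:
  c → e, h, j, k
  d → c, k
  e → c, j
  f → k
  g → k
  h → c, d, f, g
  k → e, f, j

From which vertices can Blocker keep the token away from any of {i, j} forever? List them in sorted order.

c, d, f, g, h, k

A0 = {i, j}
A1: add {e} — e (Reacher) has e→j.
A2 = A1; e.g. c (Blocker) can still go to h. Fixed point.
Reacher's attractor = {e, i, j}; Blocker avoids the target exactly from the complement.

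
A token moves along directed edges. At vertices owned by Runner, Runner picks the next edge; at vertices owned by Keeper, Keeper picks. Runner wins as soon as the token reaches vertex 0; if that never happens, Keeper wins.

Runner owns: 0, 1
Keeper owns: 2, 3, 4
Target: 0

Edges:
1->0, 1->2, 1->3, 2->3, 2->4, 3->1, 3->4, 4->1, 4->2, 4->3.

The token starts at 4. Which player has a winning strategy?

A0 = {0}
A1: add {1} — 1 (Runner) has 1→0.
A2 = A1; e.g. 2 (Keeper) can still go to 3. Fixed point.
4 never enters the attractor, so Keeper can avoid the target forever.

Keeper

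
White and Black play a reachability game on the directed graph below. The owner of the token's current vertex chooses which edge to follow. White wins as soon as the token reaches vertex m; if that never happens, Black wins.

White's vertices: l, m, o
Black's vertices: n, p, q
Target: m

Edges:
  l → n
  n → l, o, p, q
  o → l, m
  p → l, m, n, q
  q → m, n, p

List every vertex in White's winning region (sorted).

m, o

A0 = {m}
A1: add {o} — o (White) has o→m.
A2 = A1; e.g. l (White) has no edge into A1. Fixed point.
White's winning region = {m, o}.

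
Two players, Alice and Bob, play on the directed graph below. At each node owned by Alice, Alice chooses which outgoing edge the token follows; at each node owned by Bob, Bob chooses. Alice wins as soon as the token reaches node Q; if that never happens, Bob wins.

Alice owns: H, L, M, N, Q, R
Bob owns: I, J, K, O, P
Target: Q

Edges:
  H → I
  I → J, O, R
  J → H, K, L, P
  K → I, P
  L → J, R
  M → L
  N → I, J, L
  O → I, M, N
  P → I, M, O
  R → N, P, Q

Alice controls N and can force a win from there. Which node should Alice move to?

A0 = {Q}
A1: add {R} — R (Alice) has R→Q.
A2: add {L} — L (Alice) has L→R.
A3: add {M, N} — M (Alice) has M→L; N (Alice) has N→L.
A4 = A3; e.g. H (Alice) has no edge into A3. Fixed point.
From N, successor L is in the attractor (rank 2); the other successors I, J are not.

L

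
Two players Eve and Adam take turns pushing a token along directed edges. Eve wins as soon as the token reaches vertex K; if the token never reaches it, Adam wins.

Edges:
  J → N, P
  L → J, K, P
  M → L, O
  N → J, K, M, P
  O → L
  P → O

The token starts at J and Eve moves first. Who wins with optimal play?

Track states (vertex, player-to-move).
A0 = {(K,Eve), (K,Adam)}
A1: add {(L,Eve), (N,Eve)}.
A2: add {(O,Adam)}.
A3: add {(M,Eve), (P,Eve)}.
A4: add {(J,Adam)}.
A5 = A4; e.g. (J,Eve) stays out. (J,Eve) never enters ⇒ Adam avoids the target.

Adam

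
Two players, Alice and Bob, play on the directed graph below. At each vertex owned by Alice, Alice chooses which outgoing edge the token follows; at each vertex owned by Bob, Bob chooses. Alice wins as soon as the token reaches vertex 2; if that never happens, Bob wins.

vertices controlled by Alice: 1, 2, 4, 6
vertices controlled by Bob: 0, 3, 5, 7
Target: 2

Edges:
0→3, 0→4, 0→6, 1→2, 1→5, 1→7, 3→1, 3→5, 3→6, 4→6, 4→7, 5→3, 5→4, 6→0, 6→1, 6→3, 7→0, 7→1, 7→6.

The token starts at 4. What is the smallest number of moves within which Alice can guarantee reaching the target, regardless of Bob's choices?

3

A0 = {2}
A1: add {1} — 1 (Alice) has 1→2.
A2: add {6} — 6 (Alice) has 6→1.
A3: add {4} — 4 (Alice) has 4→6.
A4 = A3; e.g. 0 (Bob) can still go to 3. Fixed point.
4 enters the attractor at level 3, so Alice can force the target in 3 moves from there.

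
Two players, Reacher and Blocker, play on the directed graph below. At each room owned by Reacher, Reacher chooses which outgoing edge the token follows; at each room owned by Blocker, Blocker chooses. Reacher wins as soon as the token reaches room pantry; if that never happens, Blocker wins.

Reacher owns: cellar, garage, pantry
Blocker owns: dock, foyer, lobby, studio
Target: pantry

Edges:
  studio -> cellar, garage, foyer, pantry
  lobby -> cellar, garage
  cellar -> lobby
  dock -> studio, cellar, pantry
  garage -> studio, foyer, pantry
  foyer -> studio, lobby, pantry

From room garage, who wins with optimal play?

Reacher

A0 = {pantry}
A1: add {garage} — garage (Reacher) has garage→pantry.
A2 = A1; e.g. studio (Blocker) can still go to cellar. Fixed point.
garage ∈ A1, so Reacher can force the target.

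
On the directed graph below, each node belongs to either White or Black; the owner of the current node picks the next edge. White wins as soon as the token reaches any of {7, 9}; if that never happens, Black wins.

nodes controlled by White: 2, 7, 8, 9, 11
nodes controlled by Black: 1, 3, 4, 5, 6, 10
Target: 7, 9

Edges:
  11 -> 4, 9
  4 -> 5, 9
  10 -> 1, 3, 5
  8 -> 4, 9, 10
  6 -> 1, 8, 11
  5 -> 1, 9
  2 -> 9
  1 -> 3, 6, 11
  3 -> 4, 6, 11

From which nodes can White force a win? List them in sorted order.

2, 7, 8, 9, 11

A0 = {7, 9}
A1: add {2, 8, 11} — 2 (White) has 2→9; 8 (White) has 8→9; 11 (White) has 11→9.
A2 = A1; e.g. 1 (Black) can still go to 3. Fixed point.
White's winning region = {2, 7, 8, 9, 11}.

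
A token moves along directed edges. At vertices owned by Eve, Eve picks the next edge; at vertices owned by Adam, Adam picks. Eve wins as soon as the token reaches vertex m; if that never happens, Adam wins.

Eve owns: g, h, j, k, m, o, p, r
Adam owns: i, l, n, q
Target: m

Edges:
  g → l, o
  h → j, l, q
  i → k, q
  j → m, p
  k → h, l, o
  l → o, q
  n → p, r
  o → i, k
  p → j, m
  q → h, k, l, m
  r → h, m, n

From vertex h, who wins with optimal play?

Eve

A0 = {m}
A1: add {j, p, r} — j (Eve) has j→m; p (Eve) has p→m; r (Eve) has r→m.
A2: add {h, n} — h (Eve) has h→j; n (Adam): all of {p, r} already in.
h ∈ A2, so Eve can force the target.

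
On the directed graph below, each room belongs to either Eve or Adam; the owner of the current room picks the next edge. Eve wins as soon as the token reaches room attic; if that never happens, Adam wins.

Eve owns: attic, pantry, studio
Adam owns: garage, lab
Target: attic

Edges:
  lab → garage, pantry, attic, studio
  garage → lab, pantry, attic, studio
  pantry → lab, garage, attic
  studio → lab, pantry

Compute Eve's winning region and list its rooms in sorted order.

A0 = {attic}
A1: add {pantry} — pantry (Eve) has pantry→attic.
A2: add {studio} — studio (Eve) has studio→pantry.
A3 = A2; e.g. lab (Adam) can still go to garage. Fixed point.
Eve's winning region = {attic, pantry, studio}.

attic, pantry, studio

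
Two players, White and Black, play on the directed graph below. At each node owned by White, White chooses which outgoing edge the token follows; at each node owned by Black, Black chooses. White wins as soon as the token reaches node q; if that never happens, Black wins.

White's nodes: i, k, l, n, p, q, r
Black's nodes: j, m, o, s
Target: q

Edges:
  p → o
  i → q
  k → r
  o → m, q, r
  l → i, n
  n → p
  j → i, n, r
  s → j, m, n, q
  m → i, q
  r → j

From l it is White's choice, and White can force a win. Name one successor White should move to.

A0 = {q}
A1: add {i} — i (White) has i→q.
A2: add {l, m} — l (White) has l→i; m (Black): all of {i, q} already in.
A3 = A2; e.g. j (Black) can still go to n. Fixed point.
From l, successor i is in the attractor (rank 1); the other successor n is not.

i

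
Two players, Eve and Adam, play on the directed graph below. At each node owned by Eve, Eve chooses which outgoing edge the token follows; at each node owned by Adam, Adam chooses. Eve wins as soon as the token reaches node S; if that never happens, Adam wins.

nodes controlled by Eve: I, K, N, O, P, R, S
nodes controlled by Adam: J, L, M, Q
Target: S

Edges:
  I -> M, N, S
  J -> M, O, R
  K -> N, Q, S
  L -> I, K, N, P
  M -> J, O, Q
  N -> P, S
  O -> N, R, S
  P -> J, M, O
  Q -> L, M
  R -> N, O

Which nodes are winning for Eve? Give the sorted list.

A0 = {S}
A1: add {I, K, N, O} — I (Eve) has I→S; K (Eve) has K→S; N (Eve) has N→S; O (Eve) has O→S.
A2: add {P, R} — P (Eve) has P→O; R (Eve) has R→N.
A3: add {L} — L (Adam): all of {I, K, N, P} already in.
A4 = A3; e.g. J (Adam) can still go to M. Fixed point.
Eve's winning region = {I, K, L, N, O, P, R, S}.

I, K, L, N, O, P, R, S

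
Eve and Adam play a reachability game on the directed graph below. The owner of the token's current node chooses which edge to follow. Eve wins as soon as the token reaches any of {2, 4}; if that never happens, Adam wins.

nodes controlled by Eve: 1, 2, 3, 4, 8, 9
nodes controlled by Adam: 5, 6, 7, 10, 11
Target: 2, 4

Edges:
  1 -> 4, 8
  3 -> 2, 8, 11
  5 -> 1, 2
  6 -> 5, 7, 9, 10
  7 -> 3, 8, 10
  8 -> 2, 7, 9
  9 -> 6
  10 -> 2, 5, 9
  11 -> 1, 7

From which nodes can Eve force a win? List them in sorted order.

1, 2, 3, 4, 5, 8

A0 = {2, 4}
A1: add {1, 3, 8} — 1 (Eve) has 1→4; 3 (Eve) has 3→2; 8 (Eve) has 8→2.
A2: add {5} — 5 (Adam): all of {1, 2} already in.
A3 = A2; e.g. 6 (Adam) can still go to 7. Fixed point.
Eve's winning region = {1, 2, 3, 4, 5, 8}.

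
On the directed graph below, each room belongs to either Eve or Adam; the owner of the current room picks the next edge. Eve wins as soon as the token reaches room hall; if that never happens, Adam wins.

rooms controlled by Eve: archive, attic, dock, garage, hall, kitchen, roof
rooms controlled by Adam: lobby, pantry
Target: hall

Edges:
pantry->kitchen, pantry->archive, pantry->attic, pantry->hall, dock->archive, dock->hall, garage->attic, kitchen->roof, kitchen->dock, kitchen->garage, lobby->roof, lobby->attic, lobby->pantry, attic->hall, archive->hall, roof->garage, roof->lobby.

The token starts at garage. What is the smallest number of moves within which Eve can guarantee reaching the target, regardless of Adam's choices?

A0 = {hall}
A1: add {archive, attic, dock} — dock (Eve) has dock→hall; archive (Eve) has archive→hall; attic (Eve) has attic→hall.
A2: add {garage, kitchen} — kitchen (Eve) has kitchen→dock; garage (Eve) has garage→attic.
garage enters the attractor at level 2, so Eve can force the target in 2 moves from there.

2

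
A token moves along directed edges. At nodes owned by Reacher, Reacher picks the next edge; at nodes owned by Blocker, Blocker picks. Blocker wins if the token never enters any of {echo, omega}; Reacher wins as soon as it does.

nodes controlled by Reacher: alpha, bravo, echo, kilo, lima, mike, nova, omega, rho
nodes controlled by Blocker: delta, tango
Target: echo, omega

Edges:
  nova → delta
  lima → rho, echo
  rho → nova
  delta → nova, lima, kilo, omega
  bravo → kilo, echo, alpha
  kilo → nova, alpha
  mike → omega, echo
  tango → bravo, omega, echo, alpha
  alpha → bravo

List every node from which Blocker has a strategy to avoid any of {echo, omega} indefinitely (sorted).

delta, nova, rho

A0 = {echo, omega}
A1: add {bravo, lima, mike} — lima (Reacher) has lima→echo; bravo (Reacher) has bravo→echo; mike (Reacher) has mike→omega.
A2: add {alpha} — alpha (Reacher) has alpha→bravo.
A3: add {kilo, tango} — kilo (Reacher) has kilo→alpha; tango (Blocker): all of {bravo, omega, echo, alpha} already in.
A4 = A3; e.g. nova (Reacher) has no edge into A3. Fixed point.
Reacher's attractor = {alpha, bravo, echo, kilo, lima, mike, omega, tango}; Blocker avoids the target exactly from the complement.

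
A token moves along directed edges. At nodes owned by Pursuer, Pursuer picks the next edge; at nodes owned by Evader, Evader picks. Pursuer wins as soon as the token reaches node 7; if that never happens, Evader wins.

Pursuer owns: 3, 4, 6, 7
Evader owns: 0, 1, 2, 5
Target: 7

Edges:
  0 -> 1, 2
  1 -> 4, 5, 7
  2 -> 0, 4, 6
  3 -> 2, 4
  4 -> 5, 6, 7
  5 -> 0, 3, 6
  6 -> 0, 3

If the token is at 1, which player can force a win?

Evader

A0 = {7}
A1: add {4} — 4 (Pursuer) has 4→7.
A2: add {3} — 3 (Pursuer) has 3→4.
A3: add {6} — 6 (Pursuer) has 6→3.
A4 = A3; e.g. 0 (Evader) can still go to 1. Fixed point.
1 never enters the attractor, so Evader can avoid the target forever.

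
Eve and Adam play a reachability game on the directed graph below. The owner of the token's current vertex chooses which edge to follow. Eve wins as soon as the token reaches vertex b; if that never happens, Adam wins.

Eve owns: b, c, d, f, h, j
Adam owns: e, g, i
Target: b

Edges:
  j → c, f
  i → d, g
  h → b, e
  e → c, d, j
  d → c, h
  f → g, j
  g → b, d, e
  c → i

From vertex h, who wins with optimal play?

Eve

A0 = {b}
A1: add {h} — h (Eve) has h→b.
h ∈ A1, so Eve can force the target.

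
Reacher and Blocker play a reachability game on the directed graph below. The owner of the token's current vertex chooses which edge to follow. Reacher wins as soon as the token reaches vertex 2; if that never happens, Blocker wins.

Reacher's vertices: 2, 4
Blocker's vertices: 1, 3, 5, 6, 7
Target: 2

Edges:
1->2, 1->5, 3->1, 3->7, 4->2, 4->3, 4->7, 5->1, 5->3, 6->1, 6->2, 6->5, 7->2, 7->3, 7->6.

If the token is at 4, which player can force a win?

Reacher

A0 = {2}
A1: add {4} — 4 (Reacher) has 4→2.
A2 = A1; e.g. 1 (Blocker) can still go to 5. Fixed point.
4 ∈ A1, so Reacher can force the target.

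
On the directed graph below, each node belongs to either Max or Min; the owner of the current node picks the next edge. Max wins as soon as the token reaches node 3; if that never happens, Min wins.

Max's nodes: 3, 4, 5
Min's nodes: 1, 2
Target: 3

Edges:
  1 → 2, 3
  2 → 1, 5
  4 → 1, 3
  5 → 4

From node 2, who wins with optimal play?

Min

A0 = {3}
A1: add {4} — 4 (Max) has 4→3.
A2: add {5} — 5 (Max) has 5→4.
A3 = A2; e.g. 1 (Min) can still go to 2. Fixed point.
2 never enters the attractor, so Min can avoid the target forever.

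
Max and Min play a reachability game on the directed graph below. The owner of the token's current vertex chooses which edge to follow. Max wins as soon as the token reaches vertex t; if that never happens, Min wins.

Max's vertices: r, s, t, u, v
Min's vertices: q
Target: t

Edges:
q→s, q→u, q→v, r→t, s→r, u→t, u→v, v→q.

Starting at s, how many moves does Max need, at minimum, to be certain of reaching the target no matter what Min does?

A0 = {t}
A1: add {r, u} — r (Max) has r→t; u (Max) has u→t.
A2: add {s} — s (Max) has s→r.
A3 = A2; e.g. q (Min) can still go to v. Fixed point.
s enters the attractor at level 2, so Max can force the target in 2 moves from there.

2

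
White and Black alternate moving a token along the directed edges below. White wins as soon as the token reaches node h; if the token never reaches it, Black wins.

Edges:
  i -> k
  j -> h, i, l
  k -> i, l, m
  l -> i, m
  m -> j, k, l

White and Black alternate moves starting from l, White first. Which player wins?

Black

Track states (vertex, player-to-move).
A0 = {(h,White), (h,Black)}
A1: add {(j,White)}.
A2 = A1; e.g. (i,White) stays out. (l,White) never enters ⇒ Black avoids the target.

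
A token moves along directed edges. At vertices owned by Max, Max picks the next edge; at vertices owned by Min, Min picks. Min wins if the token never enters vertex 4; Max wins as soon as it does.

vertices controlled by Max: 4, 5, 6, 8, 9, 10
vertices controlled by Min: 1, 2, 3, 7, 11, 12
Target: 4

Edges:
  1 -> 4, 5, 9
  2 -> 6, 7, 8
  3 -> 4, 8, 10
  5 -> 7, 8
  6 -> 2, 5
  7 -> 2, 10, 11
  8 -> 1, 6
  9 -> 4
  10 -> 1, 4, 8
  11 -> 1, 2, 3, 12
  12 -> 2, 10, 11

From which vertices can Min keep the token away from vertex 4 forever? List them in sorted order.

1, 2, 3, 5, 6, 7, 8, 11, 12

A0 = {4}
A1: add {9, 10} — 9 (Max) has 9→4; 10 (Max) has 10→4.
A2 = A1; e.g. 1 (Min) can still go to 5. Fixed point.
Max's attractor = {4, 9, 10}; Min avoids the target exactly from the complement.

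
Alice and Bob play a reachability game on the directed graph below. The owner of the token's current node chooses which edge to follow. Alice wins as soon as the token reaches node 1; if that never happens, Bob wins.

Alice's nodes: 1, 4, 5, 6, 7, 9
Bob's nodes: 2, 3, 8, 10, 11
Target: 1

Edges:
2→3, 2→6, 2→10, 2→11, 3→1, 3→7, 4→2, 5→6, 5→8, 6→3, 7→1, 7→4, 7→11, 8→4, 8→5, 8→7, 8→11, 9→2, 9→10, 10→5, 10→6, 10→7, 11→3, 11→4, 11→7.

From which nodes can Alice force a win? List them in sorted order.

1, 3, 5, 6, 7, 9, 10

A0 = {1}
A1: add {7} — 7 (Alice) has 7→1.
A2: add {3} — 3 (Bob): all of {1, 7} already in.
A3: add {6} — 6 (Alice) has 6→3.
A4: add {5} — 5 (Alice) has 5→6.
A5: add {10} — 10 (Bob): all of {5, 6, 7} already in.
A6: add {9} — 9 (Alice) has 9→10.
A7 = A6; e.g. 2 (Bob) can still go to 11. Fixed point.
Alice's winning region = {1, 3, 5, 6, 7, 9, 10}.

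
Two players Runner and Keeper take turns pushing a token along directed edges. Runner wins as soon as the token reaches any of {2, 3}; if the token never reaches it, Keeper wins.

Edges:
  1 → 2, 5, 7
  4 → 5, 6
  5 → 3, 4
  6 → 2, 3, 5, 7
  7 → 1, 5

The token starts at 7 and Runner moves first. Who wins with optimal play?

Track states (vertex, player-to-move).
A0 = {(2,Runner), (2,Keeper), (3,Runner), (3,Keeper)}
A1: add {(1,Runner), (5,Runner), (6,Runner)}.
A2: add {(4,Keeper), (7,Keeper)}.
A3 = A2; e.g. (1,Keeper) stays out. (7,Runner) never enters ⇒ Keeper avoids the target.

Keeper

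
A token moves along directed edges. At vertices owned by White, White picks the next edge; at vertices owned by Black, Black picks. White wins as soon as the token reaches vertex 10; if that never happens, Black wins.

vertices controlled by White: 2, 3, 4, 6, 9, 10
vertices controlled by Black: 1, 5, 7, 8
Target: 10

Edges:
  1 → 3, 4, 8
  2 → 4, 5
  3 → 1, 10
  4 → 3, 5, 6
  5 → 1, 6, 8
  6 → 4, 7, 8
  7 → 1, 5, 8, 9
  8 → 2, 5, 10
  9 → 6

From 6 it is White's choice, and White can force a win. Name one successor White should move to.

A0 = {10}
A1: add {3} — 3 (White) has 3→10.
A2: add {4} — 4 (White) has 4→3.
A3: add {2, 6} — 2 (White) has 2→4; 6 (White) has 6→4.
A4: add {9} — 9 (White) has 9→6.
A5 = A4; e.g. 1 (Black) can still go to 8. Fixed point.
From 6, successor 4 is in the attractor (rank 2); the other successors 7, 8 are not.

4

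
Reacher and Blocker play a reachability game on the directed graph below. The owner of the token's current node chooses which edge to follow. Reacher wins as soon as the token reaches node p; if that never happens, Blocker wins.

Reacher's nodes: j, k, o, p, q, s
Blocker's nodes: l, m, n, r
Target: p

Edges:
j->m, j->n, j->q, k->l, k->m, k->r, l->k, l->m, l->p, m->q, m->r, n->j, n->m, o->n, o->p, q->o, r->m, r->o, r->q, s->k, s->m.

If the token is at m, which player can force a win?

Blocker

A0 = {p}
A1: add {o} — o (Reacher) has o→p.
A2: add {q} — q (Reacher) has q→o.
A3: add {j} — j (Reacher) has j→q.
A4 = A3; e.g. k (Reacher) has no edge into A3. Fixed point.
m never enters the attractor, so Blocker can avoid the target forever.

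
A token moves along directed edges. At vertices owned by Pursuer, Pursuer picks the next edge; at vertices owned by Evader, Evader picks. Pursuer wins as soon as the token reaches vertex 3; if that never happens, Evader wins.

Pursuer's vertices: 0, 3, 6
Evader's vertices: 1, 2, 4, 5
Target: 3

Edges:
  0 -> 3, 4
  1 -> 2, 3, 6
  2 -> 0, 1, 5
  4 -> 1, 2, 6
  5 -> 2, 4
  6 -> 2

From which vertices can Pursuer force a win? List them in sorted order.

A0 = {3}
A1: add {0} — 0 (Pursuer) has 0→3.
A2 = A1; e.g. 1 (Evader) can still go to 2. Fixed point.
Pursuer's winning region = {0, 3}.

0, 3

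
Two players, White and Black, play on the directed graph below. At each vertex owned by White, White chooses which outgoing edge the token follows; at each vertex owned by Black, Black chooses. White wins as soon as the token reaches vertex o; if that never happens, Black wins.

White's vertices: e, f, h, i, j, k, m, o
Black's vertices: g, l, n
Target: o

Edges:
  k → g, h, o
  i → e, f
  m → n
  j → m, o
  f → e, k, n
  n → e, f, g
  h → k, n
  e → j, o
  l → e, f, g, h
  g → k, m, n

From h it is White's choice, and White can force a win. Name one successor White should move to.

k

A0 = {o}
A1: add {e, j, k} — e (White) has e→o; j (White) has j→o; k (White) has k→o.
A2: add {f, h, i} — f (White) has f→e; h (White) has h→k; i (White) has i→e.
A3 = A2; e.g. g (Black) can still go to m. Fixed point.
From h, successor k is in the attractor (rank 1); the other successor n is not.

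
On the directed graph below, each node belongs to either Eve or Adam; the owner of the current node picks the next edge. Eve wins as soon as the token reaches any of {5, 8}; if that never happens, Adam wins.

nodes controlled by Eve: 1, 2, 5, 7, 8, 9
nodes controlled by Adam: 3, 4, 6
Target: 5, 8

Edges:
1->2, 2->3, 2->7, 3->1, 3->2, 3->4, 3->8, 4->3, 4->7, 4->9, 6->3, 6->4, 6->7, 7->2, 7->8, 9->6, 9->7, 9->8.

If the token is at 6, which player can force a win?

A0 = {5, 8}
A1: add {7, 9} — 7 (Eve) has 7→8; 9 (Eve) has 9→8.
A2: add {2} — 2 (Eve) has 2→7.
A3: add {1} — 1 (Eve) has 1→2.
A4 = A3; e.g. 3 (Adam) can still go to 4. Fixed point.
6 never enters the attractor, so Adam can avoid the target forever.

Adam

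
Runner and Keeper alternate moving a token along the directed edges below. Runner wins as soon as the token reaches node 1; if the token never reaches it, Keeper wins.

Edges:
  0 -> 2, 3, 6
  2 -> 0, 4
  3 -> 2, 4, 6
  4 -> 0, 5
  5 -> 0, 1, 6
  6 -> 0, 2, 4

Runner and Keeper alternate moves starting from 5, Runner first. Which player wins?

Runner

Track states (vertex, player-to-move).
A0 = {(1,Runner), (1,Keeper)}
A1: add {(5,Runner)}.
(5,Runner) ∈ A1 ⇒ Runner forces the target.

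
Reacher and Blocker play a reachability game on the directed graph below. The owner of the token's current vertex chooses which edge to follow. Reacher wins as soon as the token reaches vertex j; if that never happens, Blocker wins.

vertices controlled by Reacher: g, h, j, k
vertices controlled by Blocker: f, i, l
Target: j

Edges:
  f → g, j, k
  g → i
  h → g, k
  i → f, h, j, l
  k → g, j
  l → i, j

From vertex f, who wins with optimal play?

A0 = {j}
A1: add {k} — k (Reacher) has k→j.
A2: add {h} — h (Reacher) has h→k.
A3 = A2; e.g. f (Blocker) can still go to g. Fixed point.
f never enters the attractor, so Blocker can avoid the target forever.

Blocker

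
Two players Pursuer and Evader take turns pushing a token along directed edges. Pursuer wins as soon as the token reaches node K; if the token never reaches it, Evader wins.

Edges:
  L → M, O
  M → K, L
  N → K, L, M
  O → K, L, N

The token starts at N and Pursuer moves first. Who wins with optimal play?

Track states (vertex, player-to-move).
A0 = {(K,Pursuer), (K,Evader)}
A1: add {(M,Pursuer), (N,Pursuer), (O,Pursuer)}.
(N,Pursuer) ∈ A1 ⇒ Pursuer forces the target.

Pursuer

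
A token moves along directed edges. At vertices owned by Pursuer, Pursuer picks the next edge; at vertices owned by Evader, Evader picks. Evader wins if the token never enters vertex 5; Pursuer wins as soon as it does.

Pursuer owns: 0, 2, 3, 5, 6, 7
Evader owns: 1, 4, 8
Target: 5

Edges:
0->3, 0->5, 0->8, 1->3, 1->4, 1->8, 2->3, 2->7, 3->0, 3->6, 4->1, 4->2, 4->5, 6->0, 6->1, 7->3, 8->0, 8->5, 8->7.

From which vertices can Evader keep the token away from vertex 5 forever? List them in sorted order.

A0 = {5}
A1: add {0} — 0 (Pursuer) has 0→5.
A2: add {3, 6} — 3 (Pursuer) has 3→0; 6 (Pursuer) has 6→0.
A3: add {2, 7} — 2 (Pursuer) has 2→3; 7 (Pursuer) has 7→3.
A4: add {8} — 8 (Evader): all of {0, 5, 7} already in.
A5 = A4; e.g. 1 (Evader) can still go to 4. Fixed point.
Pursuer's attractor = {0, 2, 3, 5, 6, 7, 8}; Evader avoids the target exactly from the complement.

1, 4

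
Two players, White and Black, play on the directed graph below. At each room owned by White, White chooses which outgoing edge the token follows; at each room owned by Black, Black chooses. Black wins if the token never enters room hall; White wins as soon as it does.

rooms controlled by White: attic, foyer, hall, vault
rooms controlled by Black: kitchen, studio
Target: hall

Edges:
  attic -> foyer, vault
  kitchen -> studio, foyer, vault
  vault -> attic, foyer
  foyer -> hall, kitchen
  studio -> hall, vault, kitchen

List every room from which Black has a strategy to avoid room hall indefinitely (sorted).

A0 = {hall}
A1: add {foyer} — foyer (White) has foyer→hall.
A2: add {attic, vault} — attic (White) has attic→foyer; vault (White) has vault→foyer.
A3 = A2; e.g. studio (Black) can still go to kitchen. Fixed point.
White's attractor = {attic, foyer, hall, vault}; Black avoids the target exactly from the complement.

kitchen, studio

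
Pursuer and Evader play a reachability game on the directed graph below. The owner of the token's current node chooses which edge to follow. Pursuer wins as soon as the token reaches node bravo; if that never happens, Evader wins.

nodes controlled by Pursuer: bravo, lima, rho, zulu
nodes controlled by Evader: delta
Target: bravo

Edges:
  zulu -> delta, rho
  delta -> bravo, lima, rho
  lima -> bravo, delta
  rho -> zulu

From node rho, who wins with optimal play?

A0 = {bravo}
A1: add {lima} — lima (Pursuer) has lima→bravo.
A2 = A1; e.g. zulu (Pursuer) has no edge into A1. Fixed point.
rho never enters the attractor, so Evader can avoid the target forever.

Evader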